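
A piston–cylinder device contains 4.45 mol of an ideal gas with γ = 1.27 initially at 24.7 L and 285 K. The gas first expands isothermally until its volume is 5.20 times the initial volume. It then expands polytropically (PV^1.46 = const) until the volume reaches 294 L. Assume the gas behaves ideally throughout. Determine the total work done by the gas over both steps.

P₁ = nRT₁/V₁ = 4.45×8.314×285/24.7 = 427 kPa.
Step 1 — Isothermal: T stays 285 K; PV = const ⇒ V₂ = 128 L, P₂ = 82.1 kPa.
ΔU = 0 (ideal gas, T constant).
W = nRT ln(V₂/V₁) = 4.45×8.314×285×ln(5.20) = 17400 J.
Q = ΔU + W = 17400 J.
State after step 1: P = 82.1 kPa, V = 128 L, T = 285 K.
Step 2 — Polytropic n=1.46: T₂ = T₁(V₁/V₂)^(n−1) = 285×(0.437)^0.46 = 195 K; P₂ = P₁(V₁/V₂)^n = 24.5 kPa.
W = (P₁V₁−P₂V₂)/(n−1) = (82.1×128−24.5×294)/0.46 = 7260 J.
ΔU = nCvΔT = 4.45×30.8×(195−285) = -12400 J.
Q = ΔU + W = -5110 J.
Net over both steps: W = 24600 J, Q = 12300 J, ΔU = -12400 J.

24600 J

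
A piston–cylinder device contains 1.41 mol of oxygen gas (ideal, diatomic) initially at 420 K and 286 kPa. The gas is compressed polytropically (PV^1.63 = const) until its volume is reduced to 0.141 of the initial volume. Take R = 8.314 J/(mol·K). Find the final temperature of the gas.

V₁ = nRT₁/P₁ = 1.41×8.314×420/286 = 17.2 L.
Polytropic n=1.63: T₂ = T₁(V₁/V₂)^(n−1) = 420×(7.09)^0.63 = 1440 K; P₂ = P₁(V₁/V₂)^n = 6970 kPa.

1440 K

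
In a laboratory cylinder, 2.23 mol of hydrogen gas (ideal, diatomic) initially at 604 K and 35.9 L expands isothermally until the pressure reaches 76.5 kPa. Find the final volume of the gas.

P₁ = nRT₁/V₁ = 2.23×8.314×604/35.9 = 312 kPa.
Isothermal: T stays 604 K; PV = const ⇒ V₂ = 146 L, P₂ = 76.5 kPa.

146 L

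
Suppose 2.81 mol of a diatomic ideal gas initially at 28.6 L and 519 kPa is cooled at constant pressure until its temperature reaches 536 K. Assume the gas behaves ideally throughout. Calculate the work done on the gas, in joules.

2320 J

T₁ = P₁V₁/(nR) = 519×28.6/(2.81×8.314) = 635 K.
Isobaric: P stays 519 kPa; V/T = const ⇒ T₂ = 536 K, V₂ = 24.1 L.
W = PΔV = 519×(24.1−28.6) kPa·L = -2320 J.
Work done on the gas = −W_by = 2320 J.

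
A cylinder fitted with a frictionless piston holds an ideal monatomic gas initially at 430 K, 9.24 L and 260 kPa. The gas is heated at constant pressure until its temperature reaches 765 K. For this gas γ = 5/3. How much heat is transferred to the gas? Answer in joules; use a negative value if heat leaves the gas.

4680 J

n = P₁V₁/(RT₁) = 260×9.24/(8.314×430) = 0.672 mol.
Isobaric: P stays 260 kPa; V/T = const ⇒ T₂ = 765 K, V₂ = 16.4 L.
W = PΔV = 260×(16.4−9.24) kPa·L = 1870 J.
ΔU = nCvΔT = 0.672×12.5×(765−430) = 2810 J.
Q = ΔU + W = nCpΔT = 4680 J.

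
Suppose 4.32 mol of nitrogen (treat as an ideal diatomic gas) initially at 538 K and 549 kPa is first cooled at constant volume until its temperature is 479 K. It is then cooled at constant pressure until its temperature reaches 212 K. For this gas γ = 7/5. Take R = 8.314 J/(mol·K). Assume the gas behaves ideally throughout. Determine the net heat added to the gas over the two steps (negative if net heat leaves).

V₁ = nRT₁/P₁ = 4.32×8.314×538/549 = 35.2 L.
Step 1 — Isochoric: V stays 35.2 L; P/T = const ⇒ T₂ = 479 K, P₂ = 489 kPa.
W = 0 (no volume change).
ΔU = nCvΔT = 4.32×20.8×(479−538) = -5300 J.
Q = ΔU = -5300 J.
State after step 1: P = 489 kPa, V = 35.2 L, T = 479 K.
Step 2 — Isobaric: P stays 489 kPa; V/T = const ⇒ T₂ = 212 K, V₂ = 15.6 L.
W = PΔV = 489×(15.6−35.2) kPa·L = -9590 J.
ΔU = nCvΔT = 4.32×20.8×(212−479) = -24000 J.
Q = ΔU + W = nCpΔT = -33600 J.
Net over both steps: W = -9590 J, Q = -38900 J, ΔU = -29300 J.

-38900 J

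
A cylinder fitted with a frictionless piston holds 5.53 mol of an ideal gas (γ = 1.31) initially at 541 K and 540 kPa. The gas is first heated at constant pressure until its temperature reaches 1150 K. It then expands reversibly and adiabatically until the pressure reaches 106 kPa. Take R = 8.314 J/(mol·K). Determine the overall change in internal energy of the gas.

35800 J

V₁ = nRT₁/P₁ = 5.53×8.314×541/540 = 46.1 L.
Step 1 — Isobaric: P stays 540 kPa; V/T = const ⇒ T₂ = 1150 K, V₂ = 97.9 L.
W = PΔV = 540×(97.9−46.1) kPa·L = 28000 J.
ΔU = nCvΔT = 5.53×26.8×(1150−541) = 90300 J.
Q = ΔU + W = nCpΔT = 118000 J.
State after step 1: P = 540 kPa, V = 97.9 L, T = 1150 K.
Step 2 — Adiabatic: T₂/T₁ = (P₂/P₁)^((γ−1)/γ) ⇒ T₂ = 1150×(0.196)^0.237 = 782 K; V₂ = 339 L.
ΔU = nCvΔT = 5.53×26.8×(782−1150) = -54500 J.
Q = 0 for an adiabatic process, so W = −ΔU = 54500 J.
Net over both steps: W = 82500 J, Q = 118000 J, ΔU = 35800 J.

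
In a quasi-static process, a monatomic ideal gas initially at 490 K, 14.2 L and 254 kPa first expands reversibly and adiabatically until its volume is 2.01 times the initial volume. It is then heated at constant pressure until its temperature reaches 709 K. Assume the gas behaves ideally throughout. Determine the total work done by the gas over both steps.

4970 J

n = P₁V₁/(RT₁) = 254×14.2/(8.314×490) = 0.885 mol.
Step 1 — Adiabatic: TV^(γ−1) = const ⇒ T₂ = 490×(0.498)^0.667 = 308 K; PV^γ = const ⇒ P₂ = 79.3 kPa.
ΔU = nCvΔT = 0.885×12.5×(308−490) = -2010 J.
Q = 0 for an adiabatic process, so W = −ΔU = 2010 J.
State after step 1: P = 79.3 kPa, V = 28.5 L, T = 308 K.
Step 2 — Isobaric: P stays 79.3 kPa; V/T = const ⇒ T₂ = 709 K, V₂ = 65.8 L.
W = PΔV = 79.3×(65.8−28.5) kPa·L = 2950 J.
ΔU = nCvΔT = 0.885×12.5×(709−308) = 4430 J.
Q = ΔU + W = nCpΔT = 7390 J.
Net over both steps: W = 4970 J, Q = 7390 J, ΔU = 2420 J.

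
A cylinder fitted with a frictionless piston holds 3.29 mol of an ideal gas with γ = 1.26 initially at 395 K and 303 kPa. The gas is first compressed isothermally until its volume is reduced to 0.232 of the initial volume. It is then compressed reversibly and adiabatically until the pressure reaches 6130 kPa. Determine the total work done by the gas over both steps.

V₁ = nRT₁/P₁ = 3.29×8.314×395/303 = 35.7 L.
Step 1 — Isothermal: T stays 395 K; PV = const ⇒ V₂ = 8.27 L, P₂ = 1310 kPa.
ΔU = 0 (ideal gas, T constant).
W = nRT ln(V₂/V₁) = 3.29×8.314×395×ln(0.232) = -15800 J.
Q = ΔU + W = -15800 J.
State after step 1: P = 1310 kPa, V = 8.27 L, T = 395 K.
Step 2 — Adiabatic: T₂/T₁ = (P₂/P₁)^((γ−1)/γ) ⇒ T₂ = 395×(4.69)^0.206 = 543 K; V₂ = 2.42 L.
ΔU = nCvΔT = 3.29×32.0×(543−395) = 15600 J.
Q = 0 for an adiabatic process, so W = −ΔU = -15600 J.
Net over both steps: W = -31400 J, Q = -15800 J, ΔU = 15600 J.

-31400 J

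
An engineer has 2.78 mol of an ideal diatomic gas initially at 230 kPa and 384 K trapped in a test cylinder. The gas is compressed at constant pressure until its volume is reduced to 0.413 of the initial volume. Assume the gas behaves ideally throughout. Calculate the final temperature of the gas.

159 K

V₁ = nRT₁/P₁ = 2.78×8.314×384/230 = 38.6 L.
Isobaric: P stays 230 kPa; V/T = const ⇒ T₂ = 159 K, V₂ = 15.9 L.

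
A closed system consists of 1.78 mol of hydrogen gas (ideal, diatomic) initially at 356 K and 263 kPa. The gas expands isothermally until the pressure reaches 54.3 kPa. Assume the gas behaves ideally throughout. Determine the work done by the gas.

8310 J

V₁ = nRT₁/P₁ = 1.78×8.314×356/263 = 20.0 L.
Isothermal: T stays 356 K; PV = const ⇒ V₂ = 97.0 L, P₂ = 54.3 kPa.
W = nRT ln(V₂/V₁) = 1.78×8.314×356×ln(4.84) = 8310 J.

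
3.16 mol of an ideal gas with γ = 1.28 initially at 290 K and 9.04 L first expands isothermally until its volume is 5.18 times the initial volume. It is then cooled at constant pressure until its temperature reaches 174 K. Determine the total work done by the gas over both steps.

P₁ = nRT₁/V₁ = 3.16×8.314×290/9.04 = 843 kPa.
Step 1 — Isothermal: T stays 290 K; PV = const ⇒ V₂ = 46.8 L, P₂ = 163 kPa.
ΔU = 0 (ideal gas, T constant).
W = nRT ln(V₂/V₁) = 3.16×8.314×290×ln(5.18) = 12500 J.
Q = ΔU + W = 12500 J.
State after step 1: P = 163 kPa, V = 46.8 L, T = 290 K.
Step 2 — Isobaric: P stays 163 kPa; V/T = const ⇒ T₂ = 174 K, V₂ = 28.1 L.
W = PΔV = 163×(28.1−46.8) kPa·L = -3050 J.
ΔU = nCvΔT = 3.16×29.7×(174−290) = -10900 J.
Q = ΔU + W = nCpΔT = -13900 J.
Net over both steps: W = 9480 J, Q = -1400 J, ΔU = -10900 J.

9480 J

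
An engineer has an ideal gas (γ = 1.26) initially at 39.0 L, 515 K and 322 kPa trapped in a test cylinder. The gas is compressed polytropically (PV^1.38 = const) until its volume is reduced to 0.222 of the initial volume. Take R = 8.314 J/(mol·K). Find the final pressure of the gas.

2570 kPa

Polytropic n=1.38: T₂ = T₁(V₁/V₂)^(n−1) = 515×(4.50)^0.38 = 912 K; P₂ = P₁(V₁/V₂)^n = 2570 kPa.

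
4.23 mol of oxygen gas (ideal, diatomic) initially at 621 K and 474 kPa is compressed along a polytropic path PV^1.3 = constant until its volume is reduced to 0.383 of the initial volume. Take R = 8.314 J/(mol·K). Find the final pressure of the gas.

V₁ = nRT₁/P₁ = 4.23×8.314×621/474 = 46.1 L.
Polytropic n=1.3: T₂ = T₁(V₁/V₂)^(n−1) = 621×(2.61)^0.30 = 828 K; P₂ = P₁(V₁/V₂)^n = 1650 kPa.

1650 kPa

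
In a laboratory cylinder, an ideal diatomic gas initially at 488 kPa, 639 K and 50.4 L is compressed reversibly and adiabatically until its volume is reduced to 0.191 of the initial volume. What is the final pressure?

Adiabatic: TV^(γ−1) = const ⇒ T₂ = 639×(5.24)^0.400 = 1240 K; PV^γ = const ⇒ P₂ = 4950 kPa.

4950 kPa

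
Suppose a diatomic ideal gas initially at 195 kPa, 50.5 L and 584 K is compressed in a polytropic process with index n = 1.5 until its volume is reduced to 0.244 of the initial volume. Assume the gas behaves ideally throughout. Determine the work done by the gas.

-20200 J

n = P₁V₁/(RT₁) = 195×50.5/(8.314×584) = 2.03 mol.
Polytropic n=1.5: T₂ = T₁(V₁/V₂)^(n−1) = 584×(4.10)^0.50 = 1180 K; P₂ = P₁(V₁/V₂)^n = 1620 kPa.
W = (P₁V₁−P₂V₂)/(n−1) = (195×50.5−1620×12.3)/0.50 = -20200 J.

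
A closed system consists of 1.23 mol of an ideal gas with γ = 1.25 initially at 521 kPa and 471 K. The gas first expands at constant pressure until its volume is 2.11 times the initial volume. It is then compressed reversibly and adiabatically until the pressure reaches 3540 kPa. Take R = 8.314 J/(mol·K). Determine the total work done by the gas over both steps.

V₁ = nRT₁/P₁ = 1.23×8.314×471/521 = 9.24 L.
Step 1 — Isobaric: P stays 521 kPa; V/T = const ⇒ T₂ = 994 K, V₂ = 19.5 L.
W = PΔV = 521×(19.5−9.24) kPa·L = 5350 J.
ΔU = nCvΔT = 1.23×33.3×(994−471) = 21400 J.
Q = ΔU + W = nCpΔT = 26700 J.
State after step 1: P = 521 kPa, V = 19.5 L, T = 994 K.
Step 2 — Adiabatic: T₂/T₁ = (P₂/P₁)^((γ−1)/γ) ⇒ T₂ = 994×(6.79)^0.200 = 1460 K; V₂ = 4.21 L.
ΔU = nCvΔT = 1.23×33.3×(1460−994) = 19000 J.
Q = 0 for an adiabatic process, so W = −ΔU = -19000 J.
Net over both steps: W = -13600 J, Q = 26700 J, ΔU = 40400 J.

-13600 J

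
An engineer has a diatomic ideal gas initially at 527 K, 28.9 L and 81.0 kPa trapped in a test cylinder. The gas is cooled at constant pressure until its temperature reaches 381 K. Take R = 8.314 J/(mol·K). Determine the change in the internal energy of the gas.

-1620 J

n = P₁V₁/(RT₁) = 81.0×28.9/(8.314×527) = 0.534 mol.
Isobaric: P stays 81.0 kPa; V/T = const ⇒ T₂ = 381 K, V₂ = 20.9 L.
For an ideal gas ΔU = nCvΔT with Cv = (5/2)R = 20.8 J/(mol·K).
ΔU = 0.534×20.8×(381−527) = -1620 J.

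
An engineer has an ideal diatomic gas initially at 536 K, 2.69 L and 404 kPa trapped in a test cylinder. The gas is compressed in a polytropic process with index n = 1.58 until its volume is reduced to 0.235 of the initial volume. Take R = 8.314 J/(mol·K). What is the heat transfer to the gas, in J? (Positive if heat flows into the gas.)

1110 J

n = P₁V₁/(RT₁) = 404×2.69/(8.314×536) = 0.244 mol.
Polytropic n=1.58: T₂ = T₁(V₁/V₂)^(n−1) = 536×(4.26)^0.58 = 1240 K; P₂ = P₁(V₁/V₂)^n = 3980 kPa.
W = (P₁V₁−P₂V₂)/(n−1) = (404×2.69−3980×0.632)/0.58 = -2470 J.
ΔU = nCvΔT = 0.244×20.8×(1240−536) = 3580 J.
Q = ΔU + W = 1110 J.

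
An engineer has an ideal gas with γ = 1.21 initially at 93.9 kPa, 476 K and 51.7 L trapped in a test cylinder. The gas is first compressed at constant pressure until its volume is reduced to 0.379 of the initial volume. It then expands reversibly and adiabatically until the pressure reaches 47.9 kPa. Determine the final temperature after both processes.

n = P₁V₁/(RT₁) = 93.9×51.7/(8.314×476) = 1.23 mol.
Step 1 — Isobaric: P stays 93.9 kPa; V/T = const ⇒ T₂ = 180 K, V₂ = 19.6 L.
W = PΔV = 93.9×(19.6−51.7) kPa·L = -3010 J.
ΔU = nCvΔT = 1.23×39.6×(180−476) = -14400 J.
Q = ΔU + W = nCpΔT = -17400 J.
State after step 1: P = 93.9 kPa, V = 19.6 L, T = 180 K.
Step 2 — Adiabatic: T₂/T₁ = (P₂/P₁)^((γ−1)/γ) ⇒ T₂ = 180×(0.510)^0.174 = 161 K; V₂ = 34.2 L.
ΔU = nCvΔT = 1.23×39.6×(161−180) = -966 J.
Q = 0 for an adiabatic process, so W = −ΔU = 966 J.
Net over both steps: W = -2050 J, Q = -17400 J, ΔU = -15300 J.

161 K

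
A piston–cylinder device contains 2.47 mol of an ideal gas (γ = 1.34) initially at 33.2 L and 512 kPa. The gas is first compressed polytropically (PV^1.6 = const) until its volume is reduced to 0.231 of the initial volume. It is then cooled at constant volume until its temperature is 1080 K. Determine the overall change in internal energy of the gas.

15200 J

T₁ = P₁V₁/(nR) = 512×33.2/(2.47×8.314) = 828 K.
Step 1 — Polytropic n=1.6: T₂ = T₁(V₁/V₂)^(n−1) = 828×(4.33)^0.60 = 1990 K; P₂ = P₁(V₁/V₂)^n = 5340 kPa.
W = (P₁V₁−P₂V₂)/(n−1) = (512×33.2−5340×7.67)/0.60 = -39900 J.
ΔU = nCvΔT = 2.47×24.5×(1990−828) = 70400 J.
Q = ΔU + W = 30500 J.
State after step 1: P = 5340 kPa, V = 7.67 L, T = 1990 K.
Step 2 — Isochoric: V stays 7.67 L; P/T = const ⇒ T₂ = 1080 K, P₂ = 2890 kPa.
W = 0 (no volume change).
ΔU = nCvΔT = 2.47×24.5×(1080−1990) = -55200 J.
Q = ΔU = -55200 J.
Net over both steps: W = -39900 J, Q = -24700 J, ΔU = 15200 J.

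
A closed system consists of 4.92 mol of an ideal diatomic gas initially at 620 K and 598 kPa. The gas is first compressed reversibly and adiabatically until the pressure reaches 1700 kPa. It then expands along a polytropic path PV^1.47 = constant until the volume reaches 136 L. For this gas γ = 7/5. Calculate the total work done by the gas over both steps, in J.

V₁ = nRT₁/P₁ = 4.92×8.314×620/598 = 42.4 L.
Step 1 — Adiabatic: T₂/T₁ = (P₂/P₁)^((γ−1)/γ) ⇒ T₂ = 620×(2.84)^0.286 = 836 K; V₂ = 20.1 L.
ΔU = nCvΔT = 4.92×20.8×(836−620) = 22100 J.
Q = 0 for an adiabatic process, so W = −ΔU = -22100 J.
State after step 1: P = 1700 kPa, V = 20.1 L, T = 836 K.
Step 2 — Polytropic n=1.47: T₂ = T₁(V₁/V₂)^(n−1) = 836×(0.148)^0.47 = 340 K; P₂ = P₁(V₁/V₂)^n = 102 kPa.
W = (P₁V₁−P₂V₂)/(n−1) = (1700×20.1−102×136)/0.47 = 43100 J.
ΔU = nCvΔT = 4.92×20.8×(340−836) = -50700 J.
Q = ΔU + W = -7540 J.
Net over both steps: W = 21100 J, Q = -7540 J, ΔU = -28600 J.

21100 J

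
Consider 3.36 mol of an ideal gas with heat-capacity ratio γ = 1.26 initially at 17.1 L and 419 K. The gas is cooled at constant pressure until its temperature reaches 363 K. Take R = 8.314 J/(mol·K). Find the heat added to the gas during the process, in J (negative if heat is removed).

P₁ = nRT₁/V₁ = 3.36×8.314×419/17.1 = 684 kPa.
Isobaric: P stays 684 kPa; V/T = const ⇒ T₂ = 363 K, V₂ = 14.8 L.
W = PΔV = 684×(14.8−17.1) kPa·L = -1560 J.
ΔU = nCvΔT = 3.36×32.0×(363−419) = -6020 J.
Q = ΔU + W = nCpΔT = -7580 J.

-7580 J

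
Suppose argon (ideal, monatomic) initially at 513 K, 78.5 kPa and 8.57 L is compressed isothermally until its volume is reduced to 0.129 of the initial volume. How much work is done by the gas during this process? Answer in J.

-1380 J

n = P₁V₁/(RT₁) = 78.5×8.57/(8.314×513) = 0.158 mol.
Isothermal: T stays 513 K; PV = const ⇒ V₂ = 1.11 L, P₂ = 609 kPa.
W = nRT ln(V₂/V₁) = 0.158×8.314×513×ln(0.129) = -1380 J.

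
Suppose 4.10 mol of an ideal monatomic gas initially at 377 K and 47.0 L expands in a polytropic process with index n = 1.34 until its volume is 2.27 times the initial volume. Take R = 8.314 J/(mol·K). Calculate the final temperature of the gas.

P₁ = nRT₁/V₁ = 4.10×8.314×377/47.0 = 273 kPa.
Polytropic n=1.34: T₂ = T₁(V₁/V₂)^(n−1) = 377×(0.441)^0.34 = 285 K; P₂ = P₁(V₁/V₂)^n = 91.2 kPa.

285 K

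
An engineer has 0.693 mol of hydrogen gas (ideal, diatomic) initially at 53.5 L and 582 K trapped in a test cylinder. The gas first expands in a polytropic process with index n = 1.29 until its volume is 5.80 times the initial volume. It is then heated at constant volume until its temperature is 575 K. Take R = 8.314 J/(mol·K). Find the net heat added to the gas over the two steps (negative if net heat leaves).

P₁ = nRT₁/V₁ = 0.693×8.314×582/53.5 = 62.7 kPa.
Step 1 — Polytropic n=1.29: T₂ = T₁(V₁/V₂)^(n−1) = 582×(0.172)^0.29 = 350 K; P₂ = P₁(V₁/V₂)^n = 6.49 kPa.
W = (P₁V₁−P₂V₂)/(n−1) = (62.7×53.5−6.49×310)/0.29 = 4620 J.
ΔU = nCvΔT = 0.693×20.8×(350−582) = -3350 J.
Q = ΔU + W = 1270 J.
State after step 1: P = 6.49 kPa, V = 310 L, T = 350 K.
Step 2 — Isochoric: V stays 310 L; P/T = const ⇒ T₂ = 575 K, P₂ = 10.7 kPa.
W = 0 (no volume change).
ΔU = nCvΔT = 0.693×20.8×(575−350) = 3250 J.
Q = ΔU = 3250 J.
Net over both steps: W = 4620 J, Q = 4520 J, ΔU = -101 J.

4520 J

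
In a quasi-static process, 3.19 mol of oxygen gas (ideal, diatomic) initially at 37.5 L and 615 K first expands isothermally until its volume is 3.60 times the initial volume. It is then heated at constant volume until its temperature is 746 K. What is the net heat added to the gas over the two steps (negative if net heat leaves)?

29600 J

P₁ = nRT₁/V₁ = 3.19×8.314×615/37.5 = 435 kPa.
Step 1 — Isothermal: T stays 615 K; PV = const ⇒ V₂ = 135 L, P₂ = 121 kPa.
ΔU = 0 (ideal gas, T constant).
W = nRT ln(V₂/V₁) = 3.19×8.314×615×ln(3.60) = 20900 J.
Q = ΔU + W = 20900 J.
State after step 1: P = 121 kPa, V = 135 L, T = 615 K.
Step 2 — Isochoric: V stays 135 L; P/T = const ⇒ T₂ = 746 K, P₂ = 147 kPa.
W = 0 (no volume change).
ΔU = nCvΔT = 3.19×20.8×(746−615) = 8690 J.
Q = ΔU = 8690 J.
Net over both steps: W = 20900 J, Q = 29600 J, ΔU = 8690 J.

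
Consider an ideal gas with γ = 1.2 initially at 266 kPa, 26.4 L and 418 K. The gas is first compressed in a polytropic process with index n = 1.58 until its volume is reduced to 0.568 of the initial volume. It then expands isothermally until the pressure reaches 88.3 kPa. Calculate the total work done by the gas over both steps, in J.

14800 J

n = P₁V₁/(RT₁) = 266×26.4/(8.314×418) = 2.02 mol.
Step 1 — Polytropic n=1.58: T₂ = T₁(V₁/V₂)^(n−1) = 418×(1.76)^0.58 = 580 K; P₂ = P₁(V₁/V₂)^n = 650 kPa.
W = (P₁V₁−P₂V₂)/(n−1) = (266×26.4−650×15.0)/0.58 = -4700 J.
ΔU = nCvΔT = 2.02×41.6×(580−418) = 13600 J.
Q = ΔU + W = 8930 J.
State after step 1: P = 650 kPa, V = 15.0 L, T = 580 K.
Step 2 — Isothermal: T stays 580 K; PV = const ⇒ V₂ = 110 L, P₂ = 88.3 kPa.
ΔU = 0 (ideal gas, T constant).
W = nRT ln(V₂/V₁) = 2.02×8.314×580×ln(7.36) = 19500 J.
Q = ΔU + W = 19500 J.
Net over both steps: W = 14800 J, Q = 28400 J, ΔU = 13600 J.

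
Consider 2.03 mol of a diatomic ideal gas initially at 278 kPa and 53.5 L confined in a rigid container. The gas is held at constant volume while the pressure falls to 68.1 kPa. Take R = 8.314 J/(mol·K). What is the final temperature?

T₁ = P₁V₁/(nR) = 278×53.5/(2.03×8.314) = 881 K.
Isochoric: V stays 53.5 L; P/T = const ⇒ T₂ = 216 K, P₂ = 68.1 kPa.

216 K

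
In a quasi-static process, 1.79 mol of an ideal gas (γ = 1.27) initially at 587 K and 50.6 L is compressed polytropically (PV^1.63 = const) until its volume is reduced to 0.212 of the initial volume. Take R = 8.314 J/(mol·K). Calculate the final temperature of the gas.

P₁ = nRT₁/V₁ = 1.79×8.314×587/50.6 = 173 kPa.
Polytropic n=1.63: T₂ = T₁(V₁/V₂)^(n−1) = 587×(4.72)^0.63 = 1560 K; P₂ = P₁(V₁/V₂)^n = 2160 kPa.

1560 K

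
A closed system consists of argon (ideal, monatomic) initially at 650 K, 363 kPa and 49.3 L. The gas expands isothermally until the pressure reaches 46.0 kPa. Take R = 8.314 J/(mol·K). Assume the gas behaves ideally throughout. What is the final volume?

389 L

Isothermal: T stays 650 K; PV = const ⇒ V₂ = 389 L, P₂ = 46.0 kPa.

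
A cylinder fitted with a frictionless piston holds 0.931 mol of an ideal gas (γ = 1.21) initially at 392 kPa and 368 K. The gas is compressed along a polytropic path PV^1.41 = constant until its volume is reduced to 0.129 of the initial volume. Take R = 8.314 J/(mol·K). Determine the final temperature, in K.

852 K

V₁ = nRT₁/P₁ = 0.931×8.314×368/392 = 7.27 L.
Polytropic n=1.41: T₂ = T₁(V₁/V₂)^(n−1) = 368×(7.75)^0.41 = 852 K; P₂ = P₁(V₁/V₂)^n = 7040 kPa.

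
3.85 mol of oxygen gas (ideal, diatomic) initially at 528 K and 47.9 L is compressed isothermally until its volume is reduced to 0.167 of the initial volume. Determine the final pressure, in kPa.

P₁ = nRT₁/V₁ = 3.85×8.314×528/47.9 = 353 kPa.
Isothermal: T stays 528 K; PV = const ⇒ V₂ = 8.00 L, P₂ = 2110 kPa.

2110 kPa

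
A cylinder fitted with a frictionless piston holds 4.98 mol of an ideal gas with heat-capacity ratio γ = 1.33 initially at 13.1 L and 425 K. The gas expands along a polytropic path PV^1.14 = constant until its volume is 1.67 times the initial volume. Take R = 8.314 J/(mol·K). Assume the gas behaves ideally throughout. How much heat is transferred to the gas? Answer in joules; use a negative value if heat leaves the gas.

P₁ = nRT₁/V₁ = 4.98×8.314×425/13.1 = 1340 kPa.
Polytropic n=1.14: T₂ = T₁(V₁/V₂)^(n−1) = 425×(0.599)^0.14 = 396 K; P₂ = P₁(V₁/V₂)^n = 749 kPa.
W = (P₁V₁−P₂V₂)/(n−1) = (1340×13.1−749×21.9)/0.14 = 8710 J.
ΔU = nCvΔT = 4.98×25.2×(396−425) = -3690 J.
Q = ΔU + W = 5010 J.

5010 J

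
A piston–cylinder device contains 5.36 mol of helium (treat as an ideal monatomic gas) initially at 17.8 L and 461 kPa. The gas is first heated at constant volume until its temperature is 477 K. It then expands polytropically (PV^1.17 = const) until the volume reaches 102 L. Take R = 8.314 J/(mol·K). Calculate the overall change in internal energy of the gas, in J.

T₁ = P₁V₁/(nR) = 461×17.8/(5.36×8.314) = 184 K.
Step 1 — Isochoric: V stays 17.8 L; P/T = const ⇒ T₂ = 477 K, P₂ = 1190 kPa.
W = 0 (no volume change).
ΔU = nCvΔT = 5.36×12.5×(477−184) = 19600 J.
Q = ΔU = 19600 J.
State after step 1: P = 1190 kPa, V = 17.8 L, T = 477 K.
Step 2 — Polytropic n=1.17: T₂ = T₁(V₁/V₂)^(n−1) = 477×(0.175)^0.17 = 355 K; P₂ = P₁(V₁/V₂)^n = 155 kPa.
W = (P₁V₁−P₂V₂)/(n−1) = (1190×17.8−155×102)/0.17 = 32100 J.
ΔU = nCvΔT = 5.36×12.5×(355−477) = -8190 J.
Q = ΔU + W = 23900 J.
Net over both steps: W = 32100 J, Q = 43500 J, ΔU = 11400 J.

11400 J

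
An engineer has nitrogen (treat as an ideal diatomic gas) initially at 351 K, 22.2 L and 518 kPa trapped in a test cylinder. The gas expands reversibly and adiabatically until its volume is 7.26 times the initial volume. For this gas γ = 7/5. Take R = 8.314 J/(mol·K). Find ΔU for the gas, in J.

-15700 J

n = P₁V₁/(RT₁) = 518×22.2/(8.314×351) = 3.94 mol.
Adiabatic: TV^(γ−1) = const ⇒ T₂ = 351×(0.138)^0.400 = 159 K; PV^γ = const ⇒ P₂ = 32.3 kPa.
For an ideal gas ΔU = nCvΔT with Cv = (5/2)R = 20.8 J/(mol·K).
ΔU = 3.94×20.8×(159−351) = -15700 J.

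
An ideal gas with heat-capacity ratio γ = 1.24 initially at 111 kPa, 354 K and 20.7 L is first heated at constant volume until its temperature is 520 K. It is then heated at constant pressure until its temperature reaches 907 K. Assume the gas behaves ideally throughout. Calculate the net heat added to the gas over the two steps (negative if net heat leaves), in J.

17500 J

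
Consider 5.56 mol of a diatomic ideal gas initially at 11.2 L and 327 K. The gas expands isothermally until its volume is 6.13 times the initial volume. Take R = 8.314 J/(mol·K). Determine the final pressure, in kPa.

220 kPa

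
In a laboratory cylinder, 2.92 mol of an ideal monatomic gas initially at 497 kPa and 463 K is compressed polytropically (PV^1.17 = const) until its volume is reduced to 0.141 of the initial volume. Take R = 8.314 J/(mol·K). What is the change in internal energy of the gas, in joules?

V₁ = nRT₁/P₁ = 2.92×8.314×463/497 = 22.6 L.
Polytropic n=1.17: T₂ = T₁(V₁/V₂)^(n−1) = 463×(7.09)^0.17 = 646 K; P₂ = P₁(V₁/V₂)^n = 4920 kPa.
For an ideal gas ΔU = nCvΔT with Cv = (3/2)R = 12.5 J/(mol·K).
ΔU = 2.92×12.5×(646−463) = 6660 J.

6660 J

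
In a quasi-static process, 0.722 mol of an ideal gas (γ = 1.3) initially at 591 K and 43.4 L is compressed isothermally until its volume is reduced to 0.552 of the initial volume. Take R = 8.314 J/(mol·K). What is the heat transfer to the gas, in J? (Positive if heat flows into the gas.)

-2110 J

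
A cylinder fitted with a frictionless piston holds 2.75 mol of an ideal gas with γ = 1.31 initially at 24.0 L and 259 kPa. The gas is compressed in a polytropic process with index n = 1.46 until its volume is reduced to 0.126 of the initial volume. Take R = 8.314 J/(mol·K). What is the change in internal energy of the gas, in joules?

T₁ = P₁V₁/(nR) = 259×24.0/(2.75×8.314) = 272 K.
Polytropic n=1.46: T₂ = T₁(V₁/V₂)^(n−1) = 272×(7.94)^0.46 = 705 K; P₂ = P₁(V₁/V₂)^n = 5330 kPa.
For an ideal gas ΔU = nCvΔT with Cv = R/(γ−1) = 26.8 J/(mol·K).
ΔU = 2.75×26.8×(705−272) = 31900 J.

31900 J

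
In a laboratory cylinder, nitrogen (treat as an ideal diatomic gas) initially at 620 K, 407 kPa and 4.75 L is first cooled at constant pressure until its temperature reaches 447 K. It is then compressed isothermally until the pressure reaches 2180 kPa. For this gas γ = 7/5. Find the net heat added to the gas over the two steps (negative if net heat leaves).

n = P₁V₁/(RT₁) = 407×4.75/(8.314×620) = 0.375 mol.
Step 1 — Isobaric: P stays 407 kPa; V/T = const ⇒ T₂ = 447 K, V₂ = 3.42 L.
W = PΔV = 407×(3.42−4.75) kPa·L = -539 J.
ΔU = nCvΔT = 0.375×20.8×(447−620) = -1350 J.
Q = ΔU + W = nCpΔT = -1890 J.
State after step 1: P = 407 kPa, V = 3.42 L, T = 447 K.
Step 2 — Isothermal: T stays 447 K; PV = const ⇒ V₂ = 0.639 L, P₂ = 2180 kPa.
ΔU = 0 (ideal gas, T constant).
W = nRT ln(V₂/V₁) = 0.375×8.314×447×ln(0.187) = -2340 J.
Q = ΔU + W = -2340 J.
Net over both steps: W = -2880 J, Q = -4230 J, ΔU = -1350 J.

-4230 J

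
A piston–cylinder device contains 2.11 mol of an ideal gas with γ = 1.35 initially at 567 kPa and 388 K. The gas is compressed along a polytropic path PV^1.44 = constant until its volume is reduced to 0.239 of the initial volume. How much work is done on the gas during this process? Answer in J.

V₁ = nRT₁/P₁ = 2.11×8.314×388/567 = 12.0 L.
Polytropic n=1.44: T₂ = T₁(V₁/V₂)^(n−1) = 388×(4.18)^0.44 = 728 K; P₂ = P₁(V₁/V₂)^n = 4450 kPa.
W = (P₁V₁−P₂V₂)/(n−1) = (567×12.0−4450×2.87)/0.44 = -13600 J.
Work done on the gas = −W_by = 13600 J.

13600 J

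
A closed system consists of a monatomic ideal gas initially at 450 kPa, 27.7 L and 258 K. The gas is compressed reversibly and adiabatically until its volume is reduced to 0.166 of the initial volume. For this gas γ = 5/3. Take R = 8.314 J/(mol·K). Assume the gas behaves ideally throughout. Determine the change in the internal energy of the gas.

n = P₁V₁/(RT₁) = 450×27.7/(8.314×258) = 5.81 mol.
Adiabatic: TV^(γ−1) = const ⇒ T₂ = 258×(6.02)^0.667 = 854 K; PV^γ = const ⇒ P₂ = 8970 kPa.
For an ideal gas ΔU = nCvΔT with Cv = (3/2)R = 12.5 J/(mol·K).
ΔU = 5.81×12.5×(854−258) = 43200 J.

43200 J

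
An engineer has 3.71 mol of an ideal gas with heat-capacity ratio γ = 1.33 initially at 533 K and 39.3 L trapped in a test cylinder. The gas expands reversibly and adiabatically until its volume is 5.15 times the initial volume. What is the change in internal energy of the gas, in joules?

P₁ = nRT₁/V₁ = 3.71×8.314×533/39.3 = 418 kPa.
Adiabatic: TV^(γ−1) = const ⇒ T₂ = 533×(0.194)^0.330 = 310 K; PV^γ = const ⇒ P₂ = 47.3 kPa.
For an ideal gas ΔU = nCvΔT with Cv = R/(γ−1) = 25.2 J/(mol·K).
ΔU = 3.71×25.2×(310−533) = -20800 J.

-20800 J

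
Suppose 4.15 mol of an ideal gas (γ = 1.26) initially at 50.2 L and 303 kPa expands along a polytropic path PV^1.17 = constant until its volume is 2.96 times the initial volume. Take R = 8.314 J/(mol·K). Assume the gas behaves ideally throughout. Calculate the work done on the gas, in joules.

T₁ = P₁V₁/(nR) = 303×50.2/(4.15×8.314) = 441 K.
Polytropic n=1.17: T₂ = T₁(V₁/V₂)^(n−1) = 441×(0.338)^0.17 = 367 K; P₂ = P₁(V₁/V₂)^n = 85.1 kPa.
W = (P₁V₁−P₂V₂)/(n−1) = (303×50.2−85.1×149)/0.17 = 15100 J.
Work done on the gas = −W_by = -15100 J.

-15100 J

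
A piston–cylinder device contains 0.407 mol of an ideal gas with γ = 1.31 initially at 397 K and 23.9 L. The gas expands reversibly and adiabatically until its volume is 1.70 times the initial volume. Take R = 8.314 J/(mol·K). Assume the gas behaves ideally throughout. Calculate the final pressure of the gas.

28.0 kPa

P₁ = nRT₁/V₁ = 0.407×8.314×397/23.9 = 56.2 kPa.
Adiabatic: TV^(γ−1) = const ⇒ T₂ = 397×(0.588)^0.310 = 337 K; PV^γ = const ⇒ P₂ = 28.0 kPa.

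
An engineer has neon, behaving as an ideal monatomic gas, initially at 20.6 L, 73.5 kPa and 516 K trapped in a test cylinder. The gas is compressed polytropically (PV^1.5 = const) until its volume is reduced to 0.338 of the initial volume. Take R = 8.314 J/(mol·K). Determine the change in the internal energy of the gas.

n = P₁V₁/(RT₁) = 73.5×20.6/(8.314×516) = 0.353 mol.
Polytropic n=1.5: T₂ = T₁(V₁/V₂)^(n−1) = 516×(2.96)^0.50 = 888 K; P₂ = P₁(V₁/V₂)^n = 374 kPa.
For an ideal gas ΔU = nCvΔT with Cv = (3/2)R = 12.5 J/(mol·K).
ΔU = 0.353×12.5×(888−516) = 1640 J.

1640 J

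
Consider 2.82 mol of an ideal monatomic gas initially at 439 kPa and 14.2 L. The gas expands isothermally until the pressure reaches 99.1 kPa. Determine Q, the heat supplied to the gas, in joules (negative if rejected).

T₁ = P₁V₁/(nR) = 439×14.2/(2.82×8.314) = 266 K.
Isothermal: T stays 266 K; PV = const ⇒ V₂ = 62.9 L, P₂ = 99.1 kPa.
ΔU = 0 (ideal gas, T constant).
W = nRT ln(V₂/V₁) = 2.82×8.314×266×ln(4.43) = 9280 J.
Q = ΔU + W = 9280 J.

9280 J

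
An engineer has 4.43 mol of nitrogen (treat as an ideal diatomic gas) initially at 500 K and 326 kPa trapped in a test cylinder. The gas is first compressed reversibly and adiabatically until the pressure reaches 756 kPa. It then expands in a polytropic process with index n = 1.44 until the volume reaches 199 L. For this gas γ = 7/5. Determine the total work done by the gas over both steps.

17200 J

V₁ = nRT₁/P₁ = 4.43×8.314×500/326 = 56.5 L.
Step 1 — Adiabatic: T₂/T₁ = (P₂/P₁)^((γ−1)/γ) ⇒ T₂ = 500×(2.32)^0.286 = 636 K; V₂ = 31.0 L.
ΔU = nCvΔT = 4.43×20.8×(636−500) = 12500 J.
Q = 0 for an adiabatic process, so W = −ΔU = -12500 J.
State after step 1: P = 756 kPa, V = 31.0 L, T = 636 K.
Step 2 — Polytropic n=1.44: T₂ = T₁(V₁/V₂)^(n−1) = 636×(0.156)^0.44 = 280 K; P₂ = P₁(V₁/V₂)^n = 51.9 kPa.
W = (P₁V₁−P₂V₂)/(n−1) = (756×31.0−51.9×199)/0.44 = 29700 J.
ΔU = nCvΔT = 4.43×20.8×(280−636) = -32700 J.
Q = ΔU + W = -2970 J.
Net over both steps: W = 17200 J, Q = -2970 J, ΔU = -20200 J.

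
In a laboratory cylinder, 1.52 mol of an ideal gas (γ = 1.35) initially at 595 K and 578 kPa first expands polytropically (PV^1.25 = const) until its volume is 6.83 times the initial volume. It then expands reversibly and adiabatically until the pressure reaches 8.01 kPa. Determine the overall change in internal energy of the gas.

-13300 J

V₁ = nRT₁/P₁ = 1.52×8.314×595/578 = 13.0 L.
Step 1 — Polytropic n=1.25: T₂ = T₁(V₁/V₂)^(n−1) = 595×(0.146)^0.25 = 368 K; P₂ = P₁(V₁/V₂)^n = 52.3 kPa.
W = (P₁V₁−P₂V₂)/(n−1) = (578×13.0−52.3×88.9)/0.25 = 11500 J.
ΔU = nCvΔT = 1.52×23.8×(368−595) = -8190 J.
Q = ΔU + W = 3280 J.
State after step 1: P = 52.3 kPa, V = 88.9 L, T = 368 K.
Step 2 — Adiabatic: T₂/T₁ = (P₂/P₁)^((γ−1)/γ) ⇒ T₂ = 368×(0.153)^0.259 = 226 K; V₂ = 357 L.
ΔU = nCvΔT = 1.52×23.8×(226−368) = -5120 J.
Q = 0 for an adiabatic process, so W = −ΔU = 5120 J.
Net over both steps: W = 16600 J, Q = 3280 J, ΔU = -13300 J.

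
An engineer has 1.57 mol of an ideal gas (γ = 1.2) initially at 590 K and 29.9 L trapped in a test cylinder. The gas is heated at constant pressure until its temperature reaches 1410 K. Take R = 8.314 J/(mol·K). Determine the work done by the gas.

P₁ = nRT₁/V₁ = 1.57×8.314×590/29.9 = 258 kPa.
Isobaric: P stays 258 kPa; V/T = const ⇒ T₂ = 1410 K, V₂ = 71.5 L.
W = PΔV = 258×(71.5−29.9) kPa·L = 10700 J.

10700 J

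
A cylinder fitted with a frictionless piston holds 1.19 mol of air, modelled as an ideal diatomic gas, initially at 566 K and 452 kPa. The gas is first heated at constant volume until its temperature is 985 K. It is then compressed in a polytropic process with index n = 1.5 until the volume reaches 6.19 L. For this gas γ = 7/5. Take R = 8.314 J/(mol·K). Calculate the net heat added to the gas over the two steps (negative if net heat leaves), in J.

12400 J

V₁ = nRT₁/P₁ = 1.19×8.314×566/452 = 12.4 L.
Step 1 — Isochoric: V stays 12.4 L; P/T = const ⇒ T₂ = 985 K, P₂ = 787 kPa.
W = 0 (no volume change).
ΔU = nCvΔT = 1.19×20.8×(985−566) = 10400 J.
Q = ΔU = 10400 J.
State after step 1: P = 787 kPa, V = 12.4 L, T = 985 K.
Step 2 — Polytropic n=1.5: T₂ = T₁(V₁/V₂)^(n−1) = 985×(2.00)^0.50 = 1390 K; P₂ = P₁(V₁/V₂)^n = 2230 kPa.
W = (P₁V₁−P₂V₂)/(n−1) = (787×12.4−2230×6.19)/0.50 = -8080 J.
ΔU = nCvΔT = 1.19×20.8×(1390−985) = 10100 J.
Q = ΔU + W = 2020 J.
Net over both steps: W = -8080 J, Q = 12400 J, ΔU = 20500 J.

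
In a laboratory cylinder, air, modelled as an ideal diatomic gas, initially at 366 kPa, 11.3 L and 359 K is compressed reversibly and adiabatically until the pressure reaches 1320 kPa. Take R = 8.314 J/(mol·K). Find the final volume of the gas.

Adiabatic: T₂/T₁ = (P₂/P₁)^((γ−1)/γ) ⇒ T₂ = 359×(3.61)^0.286 = 518 K; V₂ = 4.52 L.

4.52 L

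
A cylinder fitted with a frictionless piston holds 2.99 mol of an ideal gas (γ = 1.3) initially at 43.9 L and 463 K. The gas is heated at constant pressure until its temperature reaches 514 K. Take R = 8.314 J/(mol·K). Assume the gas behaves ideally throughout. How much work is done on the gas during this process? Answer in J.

-1270 J

P₁ = nRT₁/V₁ = 2.99×8.314×463/43.9 = 262 kPa.
Isobaric: P stays 262 kPa; V/T = const ⇒ T₂ = 514 K, V₂ = 48.7 L.
W = PΔV = 262×(48.7−43.9) kPa·L = 1270 J.
Work done on the gas = −W_by = -1270 J.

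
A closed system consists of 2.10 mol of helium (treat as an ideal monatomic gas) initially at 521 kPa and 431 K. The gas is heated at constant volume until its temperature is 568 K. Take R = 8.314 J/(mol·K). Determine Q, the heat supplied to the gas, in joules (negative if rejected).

V₁ = nRT₁/P₁ = 2.10×8.314×431/521 = 14.4 L.
Isochoric: V stays 14.4 L; P/T = const ⇒ T₂ = 568 K, P₂ = 687 kPa.
W = 0 (no volume change).
ΔU = nCvΔT = 2.10×12.5×(568−431) = 3590 J.
Q = ΔU = 3590 J.

3590 J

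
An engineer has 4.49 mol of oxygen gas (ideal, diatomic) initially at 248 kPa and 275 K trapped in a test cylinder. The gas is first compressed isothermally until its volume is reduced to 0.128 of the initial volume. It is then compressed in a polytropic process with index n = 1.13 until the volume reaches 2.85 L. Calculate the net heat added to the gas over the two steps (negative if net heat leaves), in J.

-25600 J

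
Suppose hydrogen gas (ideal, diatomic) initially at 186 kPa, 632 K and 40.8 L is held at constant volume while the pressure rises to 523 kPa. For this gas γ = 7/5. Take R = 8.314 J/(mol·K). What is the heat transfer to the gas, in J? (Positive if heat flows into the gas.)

n = P₁V₁/(RT₁) = 186×40.8/(8.314×632) = 1.44 mol.
Isochoric: V stays 40.8 L; P/T = const ⇒ T₂ = 1780 K, P₂ = 523 kPa.
W = 0 (no volume change).
ΔU = nCvΔT = 1.44×20.8×(1780−632) = 34400 J.
Q = ΔU = 34400 J.

34400 J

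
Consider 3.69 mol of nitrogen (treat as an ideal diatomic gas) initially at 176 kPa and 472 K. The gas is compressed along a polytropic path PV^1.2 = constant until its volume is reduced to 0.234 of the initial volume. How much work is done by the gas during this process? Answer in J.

V₁ = nRT₁/P₁ = 3.69×8.314×472/176 = 82.3 L.
Polytropic n=1.2: T₂ = T₁(V₁/V₂)^(n−1) = 472×(4.27)^0.20 = 631 K; P₂ = P₁(V₁/V₂)^n = 1010 kPa.
W = (P₁V₁−P₂V₂)/(n−1) = (176×82.3−1010×19.3)/0.20 = -24400 J.

-24400 J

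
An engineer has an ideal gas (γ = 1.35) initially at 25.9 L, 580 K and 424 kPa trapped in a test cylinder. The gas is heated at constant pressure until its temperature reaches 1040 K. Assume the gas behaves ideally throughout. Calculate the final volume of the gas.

46.4 L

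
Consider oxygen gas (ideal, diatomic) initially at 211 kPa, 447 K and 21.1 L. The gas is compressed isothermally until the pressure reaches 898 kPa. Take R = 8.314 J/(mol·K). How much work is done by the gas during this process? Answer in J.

-6450 J

n = P₁V₁/(RT₁) = 211×21.1/(8.314×447) = 1.20 mol.
Isothermal: T stays 447 K; PV = const ⇒ V₂ = 4.96 L, P₂ = 898 kPa.
W = nRT ln(V₂/V₁) = 1.20×8.314×447×ln(0.235) = -6450 J.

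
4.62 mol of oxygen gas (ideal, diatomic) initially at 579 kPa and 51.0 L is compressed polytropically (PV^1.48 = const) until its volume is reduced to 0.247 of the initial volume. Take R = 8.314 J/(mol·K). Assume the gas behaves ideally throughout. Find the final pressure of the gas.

4590 kPa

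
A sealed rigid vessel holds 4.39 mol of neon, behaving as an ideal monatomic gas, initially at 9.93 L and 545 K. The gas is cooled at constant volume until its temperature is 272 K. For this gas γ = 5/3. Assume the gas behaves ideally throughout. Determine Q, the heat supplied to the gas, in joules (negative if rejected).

P₁ = nRT₁/V₁ = 4.39×8.314×545/9.93 = 2000 kPa.
Isochoric: V stays 9.93 L; P/T = const ⇒ T₂ = 272 K, P₂ = 1000 kPa.
W = 0 (no volume change).
ΔU = nCvΔT = 4.39×12.5×(272−545) = -14900 J.
Q = ΔU = -14900 J.

-14900 J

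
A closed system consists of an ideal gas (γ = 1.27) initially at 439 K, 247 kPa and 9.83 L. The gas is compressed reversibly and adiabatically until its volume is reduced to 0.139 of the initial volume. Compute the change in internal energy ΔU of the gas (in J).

6330 J

n = P₁V₁/(RT₁) = 247×9.83/(8.314×439) = 0.665 mol.
Adiabatic: TV^(γ−1) = const ⇒ T₂ = 439×(7.19)^0.270 = 748 K; PV^γ = const ⇒ P₂ = 3030 kPa.
For an ideal gas ΔU = nCvΔT with Cv = R/(γ−1) = 30.8 J/(mol·K).
ΔU = 0.665×30.8×(748−439) = 6330 J.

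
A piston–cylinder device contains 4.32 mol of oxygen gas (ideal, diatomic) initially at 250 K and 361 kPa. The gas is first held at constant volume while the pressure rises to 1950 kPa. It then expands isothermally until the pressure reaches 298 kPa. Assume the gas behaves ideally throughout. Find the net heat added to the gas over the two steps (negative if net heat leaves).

V₁ = nRT₁/P₁ = 4.32×8.314×250/361 = 24.9 L.
Step 1 — Isochoric: V stays 24.9 L; P/T = const ⇒ T₂ = 1350 K, P₂ = 1950 kPa.
W = 0 (no volume change).
ΔU = nCvΔT = 4.32×20.8×(1350−250) = 98800 J.
Q = ΔU = 98800 J.
State after step 1: P = 1950 kPa, V = 24.9 L, T = 1350 K.
Step 2 — Isothermal: T stays 1350 K; PV = const ⇒ V₂ = 163 L, P₂ = 298 kPa.
ΔU = 0 (ideal gas, T constant).
W = nRT ln(V₂/V₁) = 4.32×8.314×1350×ln(6.54) = 91100 J.
Q = ΔU + W = 91100 J.
Net over both steps: W = 91100 J, Q = 190000 J, ΔU = 98800 J.

190000 J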